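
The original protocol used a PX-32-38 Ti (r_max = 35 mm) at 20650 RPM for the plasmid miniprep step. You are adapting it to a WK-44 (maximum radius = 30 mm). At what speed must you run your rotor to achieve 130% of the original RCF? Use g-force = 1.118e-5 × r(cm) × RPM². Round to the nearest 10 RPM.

≈ 25430 RPM

Original rotor: r = 35 mm = 3.5 cm
RCF = 1.118 × 10⁻⁵ × r × N²
RCF_original = 1.118 × 10⁻⁵ × 3.5 × (20650)² = 1.118 × 10⁻⁵ × 3.5 × 426,422,500 ≈ 16,685.9 × g
Target RCF = 1.3 × 16,685.9 ≈ 21,691.7 × g
Your rotor: r = 30 mm = 3.0 cm
21,691.7 = 1.118 × 10⁻⁵ × 3 × N²
N² = 21,691.7 / (3.354 × 10⁻⁵) = 646,741,205
N ≈ √646,741,205 ≈ 25,431.1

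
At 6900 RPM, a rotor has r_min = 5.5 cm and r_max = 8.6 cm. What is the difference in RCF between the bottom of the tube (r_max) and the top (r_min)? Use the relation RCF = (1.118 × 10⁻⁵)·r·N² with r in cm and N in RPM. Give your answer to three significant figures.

ΔRCF ≈ 1650 × g

ΔRCF = 1.118 × 10⁻⁵ × (r_max − r_min) × N² = 1.118 × 10⁻⁵ × 3.1 × 47,610,000 ≈ 1,650.1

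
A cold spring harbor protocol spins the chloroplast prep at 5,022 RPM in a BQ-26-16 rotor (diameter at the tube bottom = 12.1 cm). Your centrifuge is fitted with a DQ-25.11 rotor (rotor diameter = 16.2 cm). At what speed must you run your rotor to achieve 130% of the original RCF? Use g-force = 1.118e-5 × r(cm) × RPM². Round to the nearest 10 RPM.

≈ 4950 RPM

Original rotor: r = 12.1 / 2 = 6.05 cm
RCF = 1.118 × 10⁻⁵ × r × N²
RCF_original = 1.118 × 10⁻⁵ × 6.05 × (5022)² = 1.118 × 10⁻⁵ × 6.05 × 25,220,484 ≈ 1,705.9 × g
Target RCF = 1.3 × 1,705.9 ≈ 2,217.7 × g
Your rotor: r = 16.2 / 2 = 8.1 cm
2,217.7 = 1.118 × 10⁻⁵ × 8.1 × N²
N² = 2,217.7 / (9.0558 × 10⁻⁵) = 24,489,278
N ≈ √24,489,278 ≈ 4,948.7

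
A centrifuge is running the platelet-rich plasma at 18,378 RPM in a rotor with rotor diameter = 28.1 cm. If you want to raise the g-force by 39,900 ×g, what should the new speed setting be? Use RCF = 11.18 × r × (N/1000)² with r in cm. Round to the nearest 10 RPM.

r = 28.1 / 2 = 14.05 cm
Current RCF = 11.18 × 14.05 × (18.378)² = 11.18 × 14.05 × 337.750884 ≈ 53,053.6 × g
Target RCF = 53,053.6 + 39,900 = 92,953.6 × g
(N/1000)² = 92,953.6 / 157.079 = 591.7634
N = 1000 × √591.7634 ≈ 24,326.2

N₂ ≈ 24330 RPM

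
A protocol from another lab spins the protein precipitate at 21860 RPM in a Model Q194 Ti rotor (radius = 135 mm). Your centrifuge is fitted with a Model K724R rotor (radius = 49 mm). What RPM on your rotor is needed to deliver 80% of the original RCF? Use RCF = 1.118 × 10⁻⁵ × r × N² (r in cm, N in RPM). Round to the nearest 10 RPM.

32450 RPM

Original rotor: r = 135 mm = 13.5 cm
RCF = 1.118 × 10⁻⁵ × r × N²
RCF_original = 1.118 × 10⁻⁵ × 13.5 × (21860)² = 1.118 × 10⁻⁵ × 13.5 × 477,859,600 ≈ 72,123.3 × g
Target RCF = 0.8 × 72,123.3 ≈ 57,698.6 × g
Your rotor: r = 49 mm = 4.9 cm
57,698.6 = 1.118 × 10⁻⁵ × 4.9 × N²
N² = 57,698.6 / (5.4782 × 10⁻⁵) = 1,053,240,115
N ≈ √1,053,240,115 ≈ 32,453.7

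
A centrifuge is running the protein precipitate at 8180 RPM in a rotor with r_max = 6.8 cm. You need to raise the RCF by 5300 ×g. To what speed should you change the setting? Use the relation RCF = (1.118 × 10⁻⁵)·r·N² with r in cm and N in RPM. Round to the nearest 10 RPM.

≈ 11690 RPM

Current RCF = 1.118 × 10⁻⁵ × 6.8 × (8180)² = 1.118 × 10⁻⁵ × 6.8 × 66,912,400 ≈ 5,086.9 × g
Target RCF = 5,086.9 + 5,300 = 10,386.9 × g
N² = 10,386.9 / (7.6024 × 10⁻⁵) = 136,626,592
N ≈ √136,626,592 ≈ 11,688.7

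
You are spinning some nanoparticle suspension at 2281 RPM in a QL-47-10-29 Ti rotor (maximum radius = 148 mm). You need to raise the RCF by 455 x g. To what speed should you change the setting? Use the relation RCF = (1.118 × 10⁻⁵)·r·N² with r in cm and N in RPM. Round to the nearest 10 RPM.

2820 RPM

r = 148 mm = 14.8 cm
Current RCF = 1.118 × 10⁻⁵ × 14.8 × (2281)² = 1.118 × 10⁻⁵ × 14.8 × 5,202,961 ≈ 860.9 × g
Target RCF = 860.9 + 455 = 1,315.9 × g
N² = 1,315.9 / (16.5464 × 10⁻⁵) = 7,952,787
N ≈ √7,952,787 ≈ 2,820.1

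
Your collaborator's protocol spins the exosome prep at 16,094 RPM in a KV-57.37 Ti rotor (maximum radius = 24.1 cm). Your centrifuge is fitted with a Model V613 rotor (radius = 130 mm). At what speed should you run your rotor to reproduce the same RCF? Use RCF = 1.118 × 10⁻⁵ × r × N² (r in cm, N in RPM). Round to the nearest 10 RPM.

21910 RPM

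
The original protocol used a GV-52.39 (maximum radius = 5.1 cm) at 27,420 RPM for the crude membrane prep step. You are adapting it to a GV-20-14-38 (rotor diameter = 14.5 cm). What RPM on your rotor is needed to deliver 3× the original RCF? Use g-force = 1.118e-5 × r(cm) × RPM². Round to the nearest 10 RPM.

RCF_original = 1.118 × 10⁻⁵ × 5.1 × (27420)² = 1.118 × 10⁻⁵ × 5.1 × 751,856,400 ≈ 42,869.3 × g
Target RCF = 3 × 42,869.3 ≈ 128,607.9 × g
Your rotor: r = 14.5 / 2 = 7.25 cm
128,607.9 = 1.118 × 10⁻⁵ × 7.25 × N²
N² = 128,607.9 / (8.1055 × 10⁻⁵) = 1,586,674,480
N ≈ √1,586,674,480 ≈ 39,833.1

≈ 39830 RPM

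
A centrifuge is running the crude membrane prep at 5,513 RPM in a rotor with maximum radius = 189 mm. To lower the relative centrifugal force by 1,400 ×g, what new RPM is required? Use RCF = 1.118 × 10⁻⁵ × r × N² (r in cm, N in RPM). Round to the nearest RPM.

r = 189 mm = 18.9 cm
Current RCF = 1.118 × 10⁻⁵ × 18.9 × (5513)² = 1.118 × 10⁻⁵ × 18.9 × 30,393,169 ≈ 6,422.1 × g
Target RCF = 6,422.1 − 1,400 = 5,022.1 × g
N² = 5,022.1 / (21.1302 × 10⁻⁵) = 23,767,404
N ≈ √23,767,404 ≈ 4,875.2

≈ 4875 RPM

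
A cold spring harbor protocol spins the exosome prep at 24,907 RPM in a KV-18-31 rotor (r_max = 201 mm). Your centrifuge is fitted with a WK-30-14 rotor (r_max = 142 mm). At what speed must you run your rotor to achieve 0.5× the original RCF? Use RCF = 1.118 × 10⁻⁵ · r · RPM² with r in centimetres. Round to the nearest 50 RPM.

20950 RPM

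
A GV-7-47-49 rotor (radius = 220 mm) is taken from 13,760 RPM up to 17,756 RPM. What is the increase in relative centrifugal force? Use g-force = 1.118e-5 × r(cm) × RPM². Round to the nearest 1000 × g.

31000 g

r = 220 mm = 22.0 cm
RCF₁ = 1.118 × 10⁻⁵ × 22 × (13760)² = 1.118 × 10⁻⁵ × 22 × 189,337,600 ≈ 46,569.5 × g
RCF₂ = 1.118 × 10⁻⁵ × 22 × (17756)² = 1.118 × 10⁻⁵ × 22 × 315,275,536 ≈ 77,545.2 × g
Increase = 77,545.2 − 46,569.5 = 30,975.7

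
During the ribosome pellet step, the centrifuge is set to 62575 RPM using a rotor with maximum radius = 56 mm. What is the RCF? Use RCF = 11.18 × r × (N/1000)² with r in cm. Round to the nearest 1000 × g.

r = 56 mm = 5.6 cm
RCF = 11.18 × r × (N/1000)²
RCF = 11.18 × 5.6 × (62.575)² = 11.18 × 5.6 × 3,915.630625 ≈ 245,149.8 × g

≈ 245000 × g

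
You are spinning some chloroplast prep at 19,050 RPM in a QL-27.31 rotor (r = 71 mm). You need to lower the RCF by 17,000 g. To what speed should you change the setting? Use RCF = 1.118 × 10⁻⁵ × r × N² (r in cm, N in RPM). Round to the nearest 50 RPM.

12200 RPM

r = 71 mm = 7.1 cm
Current RCF = 1.118 × 10⁻⁵ × 7.1 × (19050)² = 1.118 × 10⁻⁵ × 7.1 × 362,902,500 ≈ 28,806.5 × g
Target RCF = 28,806.5 − 17,000 = 11,806.5 × g
N² = 11,806.5 / (7.9378 × 10⁻⁵) = 148,737,686
N ≈ √148,737,686 ≈ 12,195.8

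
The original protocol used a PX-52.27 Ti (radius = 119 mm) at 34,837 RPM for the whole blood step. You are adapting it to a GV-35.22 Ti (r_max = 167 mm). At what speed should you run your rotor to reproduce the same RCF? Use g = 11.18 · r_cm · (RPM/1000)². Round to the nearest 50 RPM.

≈ 29400 RPM

Original rotor: r = 119 mm = 11.9 cm
RCF_original = 11.18 × 11.9 × (34.837)² = 11.18 × 11.9 × 1,213.616569 ≈ 161,462 × g
Your rotor: r = 167 mm = 16.7 cm
161,462 = 11.18 × 16.7 × (N/1000)²
(N/1000)² = 161,462 / 186.706 = 864.7928
N = 1000 × √864.7928 ≈ 29,407.4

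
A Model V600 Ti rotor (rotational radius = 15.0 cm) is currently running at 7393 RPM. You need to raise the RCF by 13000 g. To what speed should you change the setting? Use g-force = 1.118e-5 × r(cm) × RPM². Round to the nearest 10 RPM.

N₂ ≈ 11500 RPM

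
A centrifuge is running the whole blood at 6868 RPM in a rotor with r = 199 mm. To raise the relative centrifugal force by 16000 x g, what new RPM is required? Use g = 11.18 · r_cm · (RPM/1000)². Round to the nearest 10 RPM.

≈ 10910 RPM

r = 199 mm = 19.9 cm
Current RCF = 11.18 × 19.9 × (6.868)² = 11.18 × 19.9 × 47.169424 ≈ 10,494.3 × g
Target RCF = 10,494.3 + 16,000 = 26,494.3 × g
(N/1000)² = 26,494.3 / 222.482 = 119.0851
N = 1000 × √119.0851 ≈ 10,912.6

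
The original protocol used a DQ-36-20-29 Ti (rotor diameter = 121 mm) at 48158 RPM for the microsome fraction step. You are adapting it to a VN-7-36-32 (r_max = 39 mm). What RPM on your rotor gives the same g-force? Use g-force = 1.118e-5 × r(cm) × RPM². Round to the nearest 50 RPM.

60000 RPM

Original rotor: r = 121 mm / 2 = 60.5 mm = 6.05 cm
RCF_original = 1.118 × 10⁻⁵ × 6.05 × (48158)² = 1.118 × 10⁻⁵ × 6.05 × 2,319,192,964 ≈ 156,867.9 × g
Your rotor: r = 39 mm = 3.9 cm
156,867.9 = 1.118 × 10⁻⁵ × 3.9 × N²
N² = 156,867.9 / (4.3602 × 10⁻⁵) = 3,597,722,582
N ≈ √3,597,722,582 ≈ 59,981.0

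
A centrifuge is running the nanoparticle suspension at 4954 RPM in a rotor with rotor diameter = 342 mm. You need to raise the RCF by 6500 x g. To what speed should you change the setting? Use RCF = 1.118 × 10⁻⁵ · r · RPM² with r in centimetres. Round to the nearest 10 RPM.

≈ 7650 RPM

r = 342 mm / 2 = 171 mm = 17.1 cm
Current RCF = 1.118 × 10⁻⁵ × 17.1 × (4954)² = 1.118 × 10⁻⁵ × 17.1 × 24,542,116 ≈ 4,691.9 × g
Target RCF = 4,691.9 + 6,500 = 11,191.9 × g
N² = 11,191.9 / (19.1178 × 10⁻⁵) = 58,541,778
N ≈ √58,541,778 ≈ 7,651.3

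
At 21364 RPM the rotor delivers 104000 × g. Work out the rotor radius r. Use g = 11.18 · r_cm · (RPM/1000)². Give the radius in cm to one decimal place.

20.4 cm

RCF = 11.18 × r × (N/1000)²
104000 = 11.18 × r × (21.364)²
r = 104000 / (11.18 × 456.420496) = 104000 / 5102.781 ≈ 20.381 cm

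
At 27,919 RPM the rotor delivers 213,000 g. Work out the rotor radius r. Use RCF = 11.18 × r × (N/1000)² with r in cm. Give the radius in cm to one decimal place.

213000 = 11.18 × r × (27.919)²
r = 213000 / (11.18 × 779.470561) = 213000 / 8714.481 ≈ 24.442 cm

24.4 cm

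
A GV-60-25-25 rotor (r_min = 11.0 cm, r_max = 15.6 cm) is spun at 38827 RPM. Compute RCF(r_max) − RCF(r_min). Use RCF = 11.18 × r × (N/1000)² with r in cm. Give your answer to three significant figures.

77500 ×g

RCF_max = 11.18 × 15.6 × (38.827)² = 11.18 × 15.6 × 1,507.535929 ≈ 262,926.3 × g
RCF_min = 11.18 × 11 × (38.827)² = 11.18 × 11 × 1,507.535929 ≈ 185,396.8 × g
ΔRCF = 262,926.3 − 185,396.8 = 77,529.5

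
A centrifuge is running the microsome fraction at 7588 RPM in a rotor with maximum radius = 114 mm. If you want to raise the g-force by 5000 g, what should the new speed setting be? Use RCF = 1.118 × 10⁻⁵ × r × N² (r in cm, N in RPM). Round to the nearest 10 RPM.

9840 RPM

r = 114 mm = 11.4 cm
Current RCF = 1.118 × 10⁻⁵ × 11.4 × (7588)² = 1.118 × 10⁻⁵ × 11.4 × 57,577,744 ≈ 7,338.4 × g
Target RCF = 7,338.4 + 5,000 = 12,338.4 × g
N² = 12,338.4 / (12.7452 × 10⁻⁵) = 96,808,210
N ≈ √96,808,210 ≈ 9,839.1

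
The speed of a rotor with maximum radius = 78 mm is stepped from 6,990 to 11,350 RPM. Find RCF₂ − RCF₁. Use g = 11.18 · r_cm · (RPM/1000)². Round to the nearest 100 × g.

r = 78 mm = 7.8 cm
RCF₁ = 11.18 × 7.8 × (6.99)² = 11.18 × 7.8 × 48.8601 ≈ 4,260.8 × g
RCF₂ = 11.18 × 7.8 × (11.35)² = 11.18 × 7.8 × 128.8225 ≈ 11,233.8 × g
Increase = 11,233.8 − 4,260.8 = 6,973

≈ 7000 x g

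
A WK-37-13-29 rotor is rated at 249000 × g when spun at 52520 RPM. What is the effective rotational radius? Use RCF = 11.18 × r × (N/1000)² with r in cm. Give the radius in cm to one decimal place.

8.1 cm

RCF = 11.18 × r × (N/1000)²
249000 = 11.18 × r × (52.52)²
r = 249000 / (11.18 × 2758.3504) = 249000 / 30838.36 ≈ 8.074 cm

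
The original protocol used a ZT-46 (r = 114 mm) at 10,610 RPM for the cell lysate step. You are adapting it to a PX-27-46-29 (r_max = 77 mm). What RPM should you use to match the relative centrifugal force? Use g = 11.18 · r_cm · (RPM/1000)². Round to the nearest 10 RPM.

Original rotor: r = 114 mm = 11.4 cm
RCF_original = 11.18 × 11.4 × (10.61)² = 11.18 × 11.4 × 112.5721 ≈ 14,347.5 × g
Your rotor: r = 77 mm = 7.7 cm
14,347.5 = 11.18 × 7.7 × (N/1000)²
(N/1000)² = 14,347.5 / 86.086 = 166.6647
N = 1000 × √166.6647 ≈ 12,909.9

≈ 12910 RPM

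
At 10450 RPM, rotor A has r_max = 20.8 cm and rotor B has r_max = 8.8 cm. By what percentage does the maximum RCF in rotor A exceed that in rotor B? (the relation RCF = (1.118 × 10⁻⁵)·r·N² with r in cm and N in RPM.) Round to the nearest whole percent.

At equal RPM, RCF scales linearly with r: ratio = 20.8 / 8.8 = 2.3636.
So rotor A delivers 136.4% more g-force.

136%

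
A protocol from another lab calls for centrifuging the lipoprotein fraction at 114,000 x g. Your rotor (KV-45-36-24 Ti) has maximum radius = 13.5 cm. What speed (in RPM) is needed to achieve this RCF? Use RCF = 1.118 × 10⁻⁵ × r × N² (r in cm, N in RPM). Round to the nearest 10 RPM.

RCF = 1.118 × 10⁻⁵ × r × N²
114,000 = 1.118 × 10⁻⁵ × 13.5 × N²
N² = 114,000 / (15.093 × 10⁻⁵) = 755,317,034
N ≈ √755,317,034 ≈ 27,483.0

N ≈ 27480 RPM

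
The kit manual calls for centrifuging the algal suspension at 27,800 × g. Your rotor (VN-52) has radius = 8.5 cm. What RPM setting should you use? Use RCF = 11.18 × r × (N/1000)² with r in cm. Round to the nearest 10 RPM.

N ≈ 17100 RPM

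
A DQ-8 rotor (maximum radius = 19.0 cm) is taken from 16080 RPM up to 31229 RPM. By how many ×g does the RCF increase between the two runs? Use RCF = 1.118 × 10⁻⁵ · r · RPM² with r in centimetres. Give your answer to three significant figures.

≈ 152000 ×g

RCF₁ = 1.118 × 10⁻⁵ × 19 × (16080)² = 1.118 × 10⁻⁵ × 19 × 258,566,400 ≈ 54,924.7 × g
RCF₂ = 1.118 × 10⁻⁵ × 19 × (31229)² = 1.118 × 10⁻⁵ × 19 × 975,250,441 ≈ 207,162.7 × g
Increase = 207,162.7 − 54,924.7 = 152,238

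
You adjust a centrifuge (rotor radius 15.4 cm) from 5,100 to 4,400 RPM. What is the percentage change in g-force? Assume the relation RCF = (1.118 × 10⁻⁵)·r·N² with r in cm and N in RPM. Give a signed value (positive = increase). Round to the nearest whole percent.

-26%

RCF ∝ N², so the ratio is (4400/5100)² = (0.862745)² = 0.7443.
Change = 0.7443 − 1 = -0.2557 → -25.6%.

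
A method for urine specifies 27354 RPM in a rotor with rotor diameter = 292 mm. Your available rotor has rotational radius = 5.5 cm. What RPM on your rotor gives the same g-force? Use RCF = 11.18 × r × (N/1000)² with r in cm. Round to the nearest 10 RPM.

Original rotor: r = 292 mm / 2 = 146 mm = 14.6 cm
RCF = 11.18 × r × (N/1000)²
RCF_original = 11.18 × 14.6 × (27.354)² = 11.18 × 14.6 × 748.241316 ≈ 122,133.9 × g
122,133.9 = 11.18 × 5.5 × (N/1000)²
(N/1000)² = 122,133.9 / 61.49 = 1986.24
N = 1000 × √1986.24 ≈ 44,567.3

≈ 44570 RPM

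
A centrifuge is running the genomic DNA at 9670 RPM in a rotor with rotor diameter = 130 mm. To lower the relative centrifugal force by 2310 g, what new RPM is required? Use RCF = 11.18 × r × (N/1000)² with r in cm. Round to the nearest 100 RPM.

r = 130 mm / 2 = 65 mm = 6.5 cm
Current RCF = 11.18 × 6.5 × (9.67)² = 11.18 × 6.5 × 93.5089 ≈ 6,795.3 × g
Target RCF = 6,795.3 − 2,310 = 4,485.3 × g
(N/1000)² = 4,485.3 / 72.67 = 61.72148
N = 1000 × √61.72148 ≈ 7,856.3

≈ 7900 RPM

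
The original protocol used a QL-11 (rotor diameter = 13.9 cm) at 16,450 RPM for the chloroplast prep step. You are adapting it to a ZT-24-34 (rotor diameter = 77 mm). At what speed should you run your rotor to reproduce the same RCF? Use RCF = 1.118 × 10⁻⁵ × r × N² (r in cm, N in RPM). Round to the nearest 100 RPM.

Original rotor: r = 13.9 / 2 = 6.95 cm
RCF_original = 1.118 × 10⁻⁵ × 6.95 × (16450)² = 1.118 × 10⁻⁵ × 6.95 × 270,602,500 ≈ 21,026.1 × g
Your rotor: r = 77 mm / 2 = 38.5 mm = 3.85 cm
21,026.1 = 1.118 × 10⁻⁵ × 3.85 × N²
N² = 21,026.1 / (4.3043 × 10⁻⁵) = 488,490,579
N ≈ √488,490,579 ≈ 22,101.8

≈ 22100 RPM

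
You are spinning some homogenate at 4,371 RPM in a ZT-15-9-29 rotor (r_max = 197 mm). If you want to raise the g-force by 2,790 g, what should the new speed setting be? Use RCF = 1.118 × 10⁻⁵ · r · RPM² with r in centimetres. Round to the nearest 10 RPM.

N₂ ≈ 5640 RPM

r = 197 mm = 19.7 cm
Current RCF = 1.118 × 10⁻⁵ × 19.7 × (4371)² = 1.118 × 10⁻⁵ × 19.7 × 19,105,641 ≈ 4,207.9 × g
Target RCF = 4,207.9 + 2,790 = 6,997.9 × g
N² = 6,997.9 / (22.0246 × 10⁻⁵) = 31,773,108
N ≈ √31,773,108 ≈ 5,636.8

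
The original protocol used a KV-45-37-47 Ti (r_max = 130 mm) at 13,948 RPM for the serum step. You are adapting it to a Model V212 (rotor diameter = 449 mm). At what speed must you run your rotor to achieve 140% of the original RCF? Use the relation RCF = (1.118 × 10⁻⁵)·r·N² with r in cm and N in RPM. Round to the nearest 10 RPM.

Original rotor: r = 130 mm = 13.0 cm
RCF_original = 1.118 × 10⁻⁵ × 13 × (13948)² = 1.118 × 10⁻⁵ × 13 × 194,546,704 ≈ 28,275.4 × g
Target RCF = 1.4 × 28,275.4 ≈ 39,585.6 × g
Your rotor: r = 449 mm / 2 = 224.5 mm = 22.45 cm
39,585.6 = 1.118 × 10⁻⁵ × 22.45 × N²
N² = 39,585.6 / (25.0991 × 10⁻⁵) = 157,717,209
N ≈ √157,717,209 ≈ 12,558.6

≈ 12560 RPM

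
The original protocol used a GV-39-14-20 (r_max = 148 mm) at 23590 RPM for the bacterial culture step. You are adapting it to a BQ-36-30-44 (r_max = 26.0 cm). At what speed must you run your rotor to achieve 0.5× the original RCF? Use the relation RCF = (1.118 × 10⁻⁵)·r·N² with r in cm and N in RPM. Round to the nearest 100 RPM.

Original rotor: r = 148 mm = 14.8 cm
RCF_original = 1.118 × 10⁻⁵ × 14.8 × (23590)² = 1.118 × 10⁻⁵ × 14.8 × 556,488,100 ≈ 92,078.7 × g
Target RCF = 0.5 × 92,078.7 ≈ 46,039.3 × g
46,039.3 = 1.118 × 10⁻⁵ × 26 × N²
N² = 46,039.3 / (29.068 × 10⁻⁵) = 158,384,822
N ≈ √158,384,822 ≈ 12,585.1

≈ 12600 RPM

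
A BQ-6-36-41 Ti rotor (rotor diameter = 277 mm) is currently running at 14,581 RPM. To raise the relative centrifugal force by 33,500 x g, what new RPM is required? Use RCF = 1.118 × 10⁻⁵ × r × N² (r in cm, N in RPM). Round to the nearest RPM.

N₂ ≈ 20711 RPM

r = 277 mm / 2 = 138.5 mm = 13.85 cm
Current RCF = 1.118 × 10⁻⁵ × 13.85 × (14581)² = 1.118 × 10⁻⁵ × 13.85 × 212,605,561 ≈ 32,920.5 × g
Target RCF = 32,920.5 + 33,500 = 66,420.5 × g
N² = 66,420.5 / (15.4843 × 10⁻⁵) = 428,953,844
N ≈ √428,953,844 ≈ 20,711.2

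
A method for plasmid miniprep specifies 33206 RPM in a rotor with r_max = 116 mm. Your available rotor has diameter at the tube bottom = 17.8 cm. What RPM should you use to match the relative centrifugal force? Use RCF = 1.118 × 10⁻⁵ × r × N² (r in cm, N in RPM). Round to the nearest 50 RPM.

37900 RPM

Original rotor: r = 116 mm = 11.6 cm
RCF = 1.118 × 10⁻⁵ × r × N²
RCF_original = 1.118 × 10⁻⁵ × 11.6 × (33206)² = 1.118 × 10⁻⁵ × 11.6 × 1,102,638,436 ≈ 142,999 × g
Your rotor: r = 17.8 / 2 = 8.9 cm
142,999 = 1.118 × 10⁻⁵ × 8.9 × N²
N² = 142,999 / (9.9502 × 10⁻⁵) = 1,437,146,992
N ≈ √1,437,146,992 ≈ 37,909.7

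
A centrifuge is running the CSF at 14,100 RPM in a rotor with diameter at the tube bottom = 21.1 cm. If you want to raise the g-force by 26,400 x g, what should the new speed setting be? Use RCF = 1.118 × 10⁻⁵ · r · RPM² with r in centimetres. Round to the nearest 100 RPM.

r = 21.1 / 2 = 10.55 cm
Current RCF = 1.118 × 10⁻⁵ × 10.55 × (14100)² = 1.118 × 10⁻⁵ × 10.55 × 198,810,000 ≈ 23,449.4 × g
Target RCF = 23,449.4 + 26,400 = 49,849.4 × g
N² = 49,849.4 / (11.7949 × 10⁻⁵) = 422,635,207
N ≈ √422,635,207 ≈ 20,558.1

N₂ ≈ 20600 RPM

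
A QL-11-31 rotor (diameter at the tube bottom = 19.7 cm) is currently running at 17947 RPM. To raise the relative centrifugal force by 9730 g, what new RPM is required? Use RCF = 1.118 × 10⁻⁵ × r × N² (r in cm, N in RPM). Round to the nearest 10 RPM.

r = 19.7 / 2 = 9.85 cm
Current RCF = 1.118 × 10⁻⁵ × 9.85 × (17947)² = 1.118 × 10⁻⁵ × 9.85 × 322,094,809 ≈ 35,470 × g
Target RCF = 35,470 + 9,730 = 45,200 × g
N² = 45,200 / (11.0123 × 10⁻⁵) = 410,450,133
N ≈ √410,450,133 ≈ 20,259.6

20260 RPM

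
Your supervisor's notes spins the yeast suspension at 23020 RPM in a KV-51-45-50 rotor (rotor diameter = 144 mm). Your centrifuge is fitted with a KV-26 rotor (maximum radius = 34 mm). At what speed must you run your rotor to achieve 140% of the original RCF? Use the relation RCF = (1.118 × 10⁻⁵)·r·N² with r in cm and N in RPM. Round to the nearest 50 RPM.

Original rotor: r = 144 mm / 2 = 72 mm = 7.2 cm
RCF_original = 1.118 × 10⁻⁵ × 7.2 × (23020)² = 1.118 × 10⁻⁵ × 7.2 × 529,920,400 ≈ 42,656.5 × g
Target RCF = 1.4 × 42,656.5 ≈ 59,719.1 × g
Your rotor: r = 34 mm = 3.4 cm
59,719.1 = 1.118 × 10⁻⁵ × 3.4 × N²
N² = 59,719.1 / (3.8012 × 10⁻⁵) = 1,571,059,139
N ≈ √1,571,059,139 ≈ 39,636.6

39650 RPM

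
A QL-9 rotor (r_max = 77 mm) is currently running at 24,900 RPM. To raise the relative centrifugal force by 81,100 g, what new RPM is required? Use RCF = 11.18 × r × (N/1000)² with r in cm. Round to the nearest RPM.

r = 77 mm = 7.7 cm
Current RCF = 11.18 × 7.7 × (24.9)² = 11.18 × 7.7 × 620.01 ≈ 53,374.2 × g
Target RCF = 53,374.2 + 81,100 = 134,474.2 × g
(N/1000)² = 134,474.2 / 86.086 = 1562.091
N = 1000 × √1562.091 ≈ 39,523.3

≈ 39523 RPM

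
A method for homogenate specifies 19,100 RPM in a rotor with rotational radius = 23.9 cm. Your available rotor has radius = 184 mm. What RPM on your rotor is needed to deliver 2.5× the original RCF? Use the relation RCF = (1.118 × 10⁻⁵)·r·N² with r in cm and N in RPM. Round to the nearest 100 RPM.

RCF_original = 1.118 × 10⁻⁵ × 23.9 × (19100)² = 1.118 × 10⁻⁵ × 23.9 × 364,810,000 ≈ 97,478 × g
Target RCF = 2.5 × 97,478 ≈ 243,695 × g
Your rotor: r = 184 mm = 18.4 cm
243,695 = 1.118 × 10⁻⁵ × 18.4 × N²
N² = 243,695 / (20.5712 × 10⁻⁵) = 1,184,641,635
N ≈ √1,184,641,635 ≈ 34,418.6

34400 RPM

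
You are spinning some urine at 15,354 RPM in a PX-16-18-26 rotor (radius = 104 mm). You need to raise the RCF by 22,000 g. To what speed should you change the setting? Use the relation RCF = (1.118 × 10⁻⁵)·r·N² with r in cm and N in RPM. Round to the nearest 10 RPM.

r = 104 mm = 10.4 cm
Current RCF = 1.118 × 10⁻⁵ × 10.4 × (15354)² = 1.118 × 10⁻⁵ × 10.4 × 235,745,316 ≈ 27,410.6 × g
Target RCF = 27,410.6 + 22,000 = 49,410.6 × g
N² = 49,410.6 / (11.6272 × 10⁻⁵) = 424,956,997
N ≈ √424,956,997 ≈ 20,614.5

20610 RPM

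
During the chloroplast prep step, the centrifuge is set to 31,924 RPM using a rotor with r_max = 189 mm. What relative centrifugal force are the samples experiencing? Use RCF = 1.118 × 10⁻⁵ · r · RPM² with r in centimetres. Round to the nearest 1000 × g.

215000 ×g

r = 189 mm = 18.9 cm
RCF = 1.118 × 10⁻⁵ × 18.9 × (31924)² = 1.118 × 10⁻⁵ × 18.9 × 1,019,141,776 ≈ 215,346.7 × g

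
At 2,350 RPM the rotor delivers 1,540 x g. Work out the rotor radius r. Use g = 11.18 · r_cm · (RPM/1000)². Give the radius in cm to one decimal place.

≈ 24.9 cm

1540 = 11.18 × r × (2.35)²
r = 1540 / (11.18 × 5.5225) = 1540 / 61.74155 ≈ 24.943 cm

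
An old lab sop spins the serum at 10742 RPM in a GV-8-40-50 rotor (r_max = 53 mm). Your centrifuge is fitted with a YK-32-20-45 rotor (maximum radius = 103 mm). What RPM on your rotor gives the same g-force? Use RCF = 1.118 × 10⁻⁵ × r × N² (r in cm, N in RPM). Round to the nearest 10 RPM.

Original rotor: r = 53 mm = 5.3 cm
RCF_original = 1.118 × 10⁻⁵ × 5.3 × (10742)² = 1.118 × 10⁻⁵ × 5.3 × 115,390,564 ≈ 6,837.4 × g
Your rotor: r = 103 mm = 10.3 cm
6,837.4 = 1.118 × 10⁻⁵ × 10.3 × N²
N² = 6,837.4 / (11.5154 × 10⁻⁵) = 59,376,140
N ≈ √59,376,140 ≈ 7,705.6

≈ 7710 RPM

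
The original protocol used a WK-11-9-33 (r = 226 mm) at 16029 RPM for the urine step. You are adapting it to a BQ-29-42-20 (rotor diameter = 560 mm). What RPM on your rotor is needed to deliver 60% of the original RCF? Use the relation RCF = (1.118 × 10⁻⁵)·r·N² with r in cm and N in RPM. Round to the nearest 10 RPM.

≈ 11150 RPM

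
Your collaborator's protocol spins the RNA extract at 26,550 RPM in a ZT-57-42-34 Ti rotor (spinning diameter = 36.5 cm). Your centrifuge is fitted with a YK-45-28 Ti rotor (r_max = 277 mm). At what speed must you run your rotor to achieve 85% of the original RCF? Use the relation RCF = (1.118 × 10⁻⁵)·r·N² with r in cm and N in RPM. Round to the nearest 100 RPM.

Original rotor: r = 36.5 / 2 = 18.25 cm
RCF_original = 1.118 × 10⁻⁵ × 18.25 × (26550)² = 1.118 × 10⁻⁵ × 18.25 × 704,902,500 ≈ 143,824.8 × g
Target RCF = 0.85 × 143,824.8 ≈ 122,251.1 × g
Your rotor: r = 277 mm = 27.7 cm
122,251.1 = 1.118 × 10⁻⁵ × 27.7 × N²
N² = 122,251.1 / (30.9686 × 10⁻⁵) = 394,758,239
N ≈ √394,758,239 ≈ 19,868.5

≈ 19900 RPM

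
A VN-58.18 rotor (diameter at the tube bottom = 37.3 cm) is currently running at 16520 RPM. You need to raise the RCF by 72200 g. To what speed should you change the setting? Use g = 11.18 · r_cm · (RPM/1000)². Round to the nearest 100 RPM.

r = 37.3 / 2 = 18.65 cm
Current RCF = 11.18 × 18.65 × (16.52)² = 11.18 × 18.65 × 272.9104 ≈ 56,903.7 × g
Target RCF = 56,903.7 + 72,200 = 129,103.7 × g
(N/1000)² = 129,103.7 / 208.507 = 619.1816
N = 1000 × √619.1816 ≈ 24,883.4

≈ 24900 RPM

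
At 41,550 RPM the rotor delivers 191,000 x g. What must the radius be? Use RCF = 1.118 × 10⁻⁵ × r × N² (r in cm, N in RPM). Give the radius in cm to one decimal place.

RCF = 1.118 × 10⁻⁵ × r × N²
191000 = 1.118 × 10⁻⁵ × r × (41550)²
r = 191000 / (1.118 × 10⁻⁵ × 1,726,402,500) = 191000 / 19301.18 ≈ 9.896 cm

≈ 9.9 cm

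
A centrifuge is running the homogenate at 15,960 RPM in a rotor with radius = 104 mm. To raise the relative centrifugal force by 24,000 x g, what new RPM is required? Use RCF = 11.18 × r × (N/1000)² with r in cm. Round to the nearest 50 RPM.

N₂ ≈ 21450 RPM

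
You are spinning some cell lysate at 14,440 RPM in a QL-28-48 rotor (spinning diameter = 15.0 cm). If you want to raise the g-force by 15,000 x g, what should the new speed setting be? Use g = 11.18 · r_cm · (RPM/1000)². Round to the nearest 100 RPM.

19700 RPM

r = 15.0 / 2 = 7.5 cm
Current RCF = 11.18 × 7.5 × (14.44)² = 11.18 × 7.5 × 208.5136 ≈ 17,483.9 × g
Target RCF = 17,483.9 + 15,000 = 32,483.9 × g
(N/1000)² = 32,483.9 / 83.85 = 387.4049
N = 1000 × √387.4049 ≈ 19,682.6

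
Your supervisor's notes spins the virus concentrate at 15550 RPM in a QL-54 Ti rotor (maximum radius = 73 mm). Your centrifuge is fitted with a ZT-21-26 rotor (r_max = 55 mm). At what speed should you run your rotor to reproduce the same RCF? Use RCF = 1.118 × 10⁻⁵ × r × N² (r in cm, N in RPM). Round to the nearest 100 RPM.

17900 RPM

Original rotor: r = 73 mm = 7.3 cm
RCF_original = 1.118 × 10⁻⁵ × 7.3 × (15550)² = 1.118 × 10⁻⁵ × 7.3 × 241,802,500 ≈ 19,734.5 × g
Your rotor: r = 55 mm = 5.5 cm
19,734.5 = 1.118 × 10⁻⁵ × 5.5 × N²
N² = 19,734.5 / (6.149 × 10⁻⁵) = 320,938,364
N ≈ √320,938,364 ≈ 17,914.8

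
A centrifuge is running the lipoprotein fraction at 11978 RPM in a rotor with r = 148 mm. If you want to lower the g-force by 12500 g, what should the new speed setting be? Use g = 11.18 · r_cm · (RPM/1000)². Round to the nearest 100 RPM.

r = 148 mm = 14.8 cm
Current RCF = 11.18 × 14.8 × (11.978)² = 11.18 × 14.8 × 143.472484 ≈ 23,739.5 × g
Target RCF = 23,739.5 − 12,500 = 11,239.5 × g
(N/1000)² = 11,239.5 / 165.464 = 67.92716
N = 1000 × √67.92716 ≈ 8,241.8

N₂ ≈ 8200 RPM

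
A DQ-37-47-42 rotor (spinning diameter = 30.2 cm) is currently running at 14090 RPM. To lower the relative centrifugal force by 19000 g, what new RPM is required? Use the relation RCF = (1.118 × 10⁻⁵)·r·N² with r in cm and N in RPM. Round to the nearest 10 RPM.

9270 RPM

r = 30.2 / 2 = 15.1 cm
Current RCF = 1.118 × 10⁻⁵ × 15.1 × (14090)² = 1.118 × 10⁻⁵ × 15.1 × 198,528,100 ≈ 33,515.1 × g
Target RCF = 33,515.1 − 19,000 = 14,515.1 × g
N² = 14,515.1 / (16.8818 × 10⁻⁵) = 85,980,760
N ≈ √85,980,760 ≈ 9,272.6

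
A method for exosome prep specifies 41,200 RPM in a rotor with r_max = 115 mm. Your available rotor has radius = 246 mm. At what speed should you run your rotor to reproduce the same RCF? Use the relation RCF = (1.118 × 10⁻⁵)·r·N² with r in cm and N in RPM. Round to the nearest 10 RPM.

Original rotor: r = 115 mm = 11.5 cm
RCF_original = 1.118 × 10⁻⁵ × 11.5 × (41200)² = 1.118 × 10⁻⁵ × 11.5 × 1,697,440,000 ≈ 218,239.9 × g
Your rotor: r = 246 mm = 24.6 cm
218,239.9 = 1.118 × 10⁻⁵ × 24.6 × N²
N² = 218,239.9 / (27.5028 × 10⁻⁵) = 793,518,842
N ≈ √793,518,842 ≈ 28,169.5

28170 RPM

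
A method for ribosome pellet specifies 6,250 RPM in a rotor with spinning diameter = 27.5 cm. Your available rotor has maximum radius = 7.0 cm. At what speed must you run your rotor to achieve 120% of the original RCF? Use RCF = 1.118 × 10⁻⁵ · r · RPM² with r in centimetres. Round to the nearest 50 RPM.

9600 RPM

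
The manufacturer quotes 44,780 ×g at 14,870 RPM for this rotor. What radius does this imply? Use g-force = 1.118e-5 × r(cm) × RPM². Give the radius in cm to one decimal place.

RCF = 1.118 × 10⁻⁵ × r × N²
44780 = 1.118 × 10⁻⁵ × r × (14870)²
r = 44780 / (1.118 × 10⁻⁵ × 221,116,900) = 44780 / 2472.087 ≈ 18.114 cm

≈ 18.1 cm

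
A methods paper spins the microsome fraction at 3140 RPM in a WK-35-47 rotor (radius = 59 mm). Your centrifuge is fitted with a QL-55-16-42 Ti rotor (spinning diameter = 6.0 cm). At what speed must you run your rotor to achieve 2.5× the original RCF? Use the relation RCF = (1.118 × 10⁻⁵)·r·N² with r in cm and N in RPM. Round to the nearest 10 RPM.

Original rotor: r = 59 mm = 5.9 cm
RCF_original = 1.118 × 10⁻⁵ × 5.9 × (3140)² = 1.118 × 10⁻⁵ × 5.9 × 9,859,600 ≈ 650.4 × g
Target RCF = 2.5 × 650.4 ≈ 1,626 × g
Your rotor: r = 6.0 / 2 = 3 cm
1,626 = 1.118 × 10⁻⁵ × 3 × N²
N² = 1,626 / (3.354 × 10⁻⁵) = 48,479,428
N ≈ √48,479,428 ≈ 6,962.7

≈ 6960 RPM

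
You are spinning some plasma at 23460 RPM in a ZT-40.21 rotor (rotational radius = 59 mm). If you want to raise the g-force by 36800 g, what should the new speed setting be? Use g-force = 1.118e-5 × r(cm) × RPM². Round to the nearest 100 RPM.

N₂ ≈ 33300 RPM

r = 59 mm = 5.9 cm
Current RCF = 1.118 × 10⁻⁵ × 5.9 × (23460)² = 1.118 × 10⁻⁵ × 5.9 × 550,371,600 ≈ 36,303.6 × g
Target RCF = 36,303.6 + 36,800 = 73,103.6 × g
N² = 73,103.6 / (6.5962 × 10⁻⁵) = 1,108,268,397
N ≈ √1,108,268,397 ≈ 33,290.7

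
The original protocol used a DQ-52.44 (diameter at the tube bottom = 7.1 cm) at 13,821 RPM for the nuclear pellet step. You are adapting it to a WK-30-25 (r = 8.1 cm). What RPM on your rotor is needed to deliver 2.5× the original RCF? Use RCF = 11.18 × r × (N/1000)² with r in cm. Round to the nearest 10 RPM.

Original rotor: r = 7.1 / 2 = 3.55 cm
RCF = 11.18 × r × (N/1000)²
RCF_original = 11.18 × 3.55 × (13.821)² = 11.18 × 3.55 × 191.020041 ≈ 7,581.4 × g
Target RCF = 2.5 × 7,581.4 ≈ 18,953.5 × g
18,953.5 = 11.18 × 8.1 × (N/1000)²
(N/1000)² = 18,953.5 / 90.558 = 209.2968
N = 1000 × √209.2968 ≈ 14,467.1

≈ 14470 RPM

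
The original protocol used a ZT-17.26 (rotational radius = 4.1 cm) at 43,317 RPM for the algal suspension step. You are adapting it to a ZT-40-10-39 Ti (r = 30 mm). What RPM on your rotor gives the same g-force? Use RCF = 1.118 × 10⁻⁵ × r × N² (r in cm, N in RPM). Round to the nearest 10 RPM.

≈ 50640 RPM

RCF = 1.118 × 10⁻⁵ × r × N²
RCF_original = 1.118 × 10⁻⁵ × 4.1 × (43317)² = 1.118 × 10⁻⁵ × 4.1 × 1,876,362,489 ≈ 86,008.7 × g
Your rotor: r = 30 mm = 3.0 cm
86,008.7 = 1.118 × 10⁻⁵ × 3 × N²
N² = 86,008.7 / (3.354 × 10⁻⁵) = 2,564,361,956
N ≈ √2,564,361,956 ≈ 50,639.5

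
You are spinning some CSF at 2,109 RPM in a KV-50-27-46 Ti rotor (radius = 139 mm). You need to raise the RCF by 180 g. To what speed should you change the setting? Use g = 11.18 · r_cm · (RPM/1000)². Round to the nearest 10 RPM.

≈ 2370 RPM

r = 139 mm = 13.9 cm
Current RCF = 11.18 × 13.9 × (2.109)² = 11.18 × 13.9 × 4.447881 ≈ 691.2 × g
Target RCF = 691.2 + 180 = 871.2 × g
(N/1000)² = 871.2 / 155.402 = 5.606105
N = 1000 × √5.606105 ≈ 2,367.7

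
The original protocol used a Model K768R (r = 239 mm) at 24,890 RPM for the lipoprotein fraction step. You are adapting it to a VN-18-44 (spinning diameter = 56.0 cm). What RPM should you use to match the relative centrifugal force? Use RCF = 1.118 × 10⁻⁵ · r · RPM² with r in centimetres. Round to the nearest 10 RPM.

23000 RPM

Original rotor: r = 239 mm = 23.9 cm
RCF_original = 1.118 × 10⁻⁵ × 23.9 × (24890)² = 1.118 × 10⁻⁵ × 23.9 × 619,512,100 ≈ 165,534.9 × g
Your rotor: r = 56.0 / 2 = 28 cm
165,534.9 = 1.118 × 10⁻⁵ × 28 × N²
N² = 165,534.9 / (31.304 × 10⁻⁵) = 528,797,917
N ≈ √528,797,917 ≈ 22,995.6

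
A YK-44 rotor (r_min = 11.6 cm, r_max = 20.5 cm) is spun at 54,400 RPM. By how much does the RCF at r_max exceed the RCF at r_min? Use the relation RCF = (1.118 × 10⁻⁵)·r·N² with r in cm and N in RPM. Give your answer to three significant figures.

ΔRCF ≈ 294000 ×g

RCF_max = 1.118 × 10⁻⁵ × 20.5 × (54400)² = 1.118 × 10⁻⁵ × 20.5 × 2,959,360,000 ≈ 678,255.7 × g
RCF_min = 1.118 × 10⁻⁵ × 11.6 × (54400)² = 1.118 × 10⁻⁵ × 11.6 × 2,959,360,000 ≈ 383,793.5 × g
ΔRCF = 678,255.7 − 383,793.5 = 294,462.2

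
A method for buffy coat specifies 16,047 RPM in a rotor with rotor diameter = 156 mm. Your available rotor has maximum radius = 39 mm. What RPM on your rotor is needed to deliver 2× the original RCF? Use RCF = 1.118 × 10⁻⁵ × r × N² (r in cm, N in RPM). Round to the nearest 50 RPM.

Original rotor: r = 156 mm / 2 = 78 mm = 7.8 cm
RCF_original = 1.118 × 10⁻⁵ × 7.8 × (16047)² = 1.118 × 10⁻⁵ × 7.8 × 257,506,209 ≈ 22,455.6 × g
Target RCF = 2 × 22,455.6 ≈ 44,911.2 × g
Your rotor: r = 39 mm = 3.9 cm
44,911.2 = 1.118 × 10⁻⁵ × 3.9 × N²
N² = 44,911.2 / (4.3602 × 10⁻⁵) = 1,030,026,146
N ≈ √1,030,026,146 ≈ 32,094.0

≈ 32100 RPM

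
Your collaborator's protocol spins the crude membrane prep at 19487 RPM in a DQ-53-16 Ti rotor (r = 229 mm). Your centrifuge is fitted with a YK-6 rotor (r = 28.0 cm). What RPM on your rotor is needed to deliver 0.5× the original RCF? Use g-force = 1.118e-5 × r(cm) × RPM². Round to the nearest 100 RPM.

Original rotor: r = 229 mm = 22.9 cm
RCF_original = 1.118 × 10⁻⁵ × 22.9 × (19487)² = 1.118 × 10⁻⁵ × 22.9 × 379,743,169 ≈ 97,222.6 × g
Target RCF = 0.5 × 97,222.6 ≈ 48,611.3 × g
48,611.3 = 1.118 × 10⁻⁵ × 28 × N²
N² = 48,611.3 / (31.304 × 10⁻⁵) = 155,287,823
N ≈ √155,287,823 ≈ 12,461.5

12500 RPM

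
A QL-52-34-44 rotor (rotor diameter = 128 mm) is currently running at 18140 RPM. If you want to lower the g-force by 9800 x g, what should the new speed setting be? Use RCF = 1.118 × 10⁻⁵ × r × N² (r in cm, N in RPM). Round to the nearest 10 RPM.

≈ 13860 RPM

r = 128 mm / 2 = 64 mm = 6.4 cm
Current RCF = 1.118 × 10⁻⁵ × 6.4 × (18140)² = 1.118 × 10⁻⁵ × 6.4 × 329,059,600 ≈ 23,544.9 × g
Target RCF = 23,544.9 − 9,800 = 13,744.9 × g
N² = 13,744.9 / (7.1552 × 10⁻⁵) = 192,096,657
N ≈ √192,096,657 ≈ 13,859.9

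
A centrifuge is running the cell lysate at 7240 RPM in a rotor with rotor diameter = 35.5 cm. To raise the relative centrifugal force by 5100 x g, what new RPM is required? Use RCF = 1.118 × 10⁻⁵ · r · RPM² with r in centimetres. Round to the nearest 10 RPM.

r = 35.5 / 2 = 17.75 cm
Current RCF = 1.118 × 10⁻⁵ × 17.75 × (7240)² = 1.118 × 10⁻⁵ × 17.75 × 52,417,600 ≈ 10,402 × g
Target RCF = 10,402 + 5,100 = 15,502 × g
N² = 15,502 / (19.8445 × 10⁻⁵) = 78,117,362
N ≈ √78,117,362 ≈ 8,838.4

8840 RPM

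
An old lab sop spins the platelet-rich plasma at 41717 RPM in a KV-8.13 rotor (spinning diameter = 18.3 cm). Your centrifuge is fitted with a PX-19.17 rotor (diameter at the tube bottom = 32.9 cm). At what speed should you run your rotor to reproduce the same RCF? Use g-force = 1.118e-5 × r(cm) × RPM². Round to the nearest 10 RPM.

≈ 31110 RPM

Original rotor: r = 18.3 / 2 = 9.15 cm
RCF_original = 1.118 × 10⁻⁵ × 9.15 × (41717)² = 1.118 × 10⁻⁵ × 9.15 × 1,740,308,089 ≈ 178,028.3 × g
Your rotor: r = 32.9 / 2 = 16.45 cm
178,028.3 = 1.118 × 10⁻⁵ × 16.45 × N²
N² = 178,028.3 / (18.3911 × 10⁻⁵) = 968,013,333
N ≈ √968,013,333 ≈ 31,112.9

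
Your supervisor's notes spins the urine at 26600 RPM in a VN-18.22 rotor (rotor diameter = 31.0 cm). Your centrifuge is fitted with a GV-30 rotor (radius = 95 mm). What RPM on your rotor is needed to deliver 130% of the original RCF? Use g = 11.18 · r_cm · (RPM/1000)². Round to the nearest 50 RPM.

≈ 38750 RPM

Original rotor: r = 31.0 / 2 = 15.5 cm
RCF = 11.18 × r × (N/1000)²
RCF_original = 11.18 × 15.5 × (26.6)² = 11.18 × 15.5 × 707.56 ≈ 122,613.1 × g
Target RCF = 1.3 × 122,613.1 ≈ 159,397 × g
Your rotor: r = 95 mm = 9.5 cm
159,397 = 11.18 × 9.5 × (N/1000)²
(N/1000)² = 159,397 / 106.21 = 1500.772
N = 1000 × √1500.772 ≈ 38,739.8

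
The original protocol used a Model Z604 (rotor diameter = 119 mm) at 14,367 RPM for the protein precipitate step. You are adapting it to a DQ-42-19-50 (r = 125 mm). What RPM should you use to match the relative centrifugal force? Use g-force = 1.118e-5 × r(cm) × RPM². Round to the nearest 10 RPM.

≈ 9910 RPM

Original rotor: r = 119 mm / 2 = 59.5 mm = 5.95 cm
RCF_original = 1.118 × 10⁻⁵ × 5.95 × (14367)² = 1.118 × 10⁻⁵ × 5.95 × 206,410,689 ≈ 13,730.6 × g
Your rotor: r = 125 mm = 12.5 cm
13,730.6 = 1.118 × 10⁻⁵ × 12.5 × N²
N² = 13,730.6 / (13.975 × 10⁻⁵) = 98,251,163
N ≈ √98,251,163 ≈ 9,912.2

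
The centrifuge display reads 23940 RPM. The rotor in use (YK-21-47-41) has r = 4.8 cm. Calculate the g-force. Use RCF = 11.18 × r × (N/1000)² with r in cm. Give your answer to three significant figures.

RCF = 11.18 × r × (N/1000)²
RCF = 11.18 × 4.8 × (23.94)² = 11.18 × 4.8 × 573.1236 ≈ 30,756.1 × g

≈ 30800 g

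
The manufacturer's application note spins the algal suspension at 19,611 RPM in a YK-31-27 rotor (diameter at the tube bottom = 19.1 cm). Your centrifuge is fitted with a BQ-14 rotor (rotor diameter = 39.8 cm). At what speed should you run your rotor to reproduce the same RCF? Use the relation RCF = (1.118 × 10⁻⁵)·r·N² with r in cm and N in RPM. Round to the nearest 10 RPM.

≈ 13590 RPM

Original rotor: r = 19.1 / 2 = 9.55 cm
RCF = 1.118 × 10⁻⁵ × r × N²
RCF_original = 1.118 × 10⁻⁵ × 9.55 × (19611)² = 1.118 × 10⁻⁵ × 9.55 × 384,591,321 ≈ 41,062.4 × g
Your rotor: r = 39.8 / 2 = 19.9 cm
41,062.4 = 1.118 × 10⁻⁵ × 19.9 × N²
N² = 41,062.4 / (22.2482 × 10⁻⁵) = 184,565,043
N ≈ √184,565,043 ≈ 13,585.5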